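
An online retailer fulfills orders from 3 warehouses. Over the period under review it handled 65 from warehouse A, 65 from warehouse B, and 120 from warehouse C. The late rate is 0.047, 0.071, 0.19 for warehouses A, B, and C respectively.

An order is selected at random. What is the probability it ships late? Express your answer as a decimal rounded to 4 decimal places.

0.1219

Total: 65 + 65 + 120 = 250.
P(A) = 65/250 = 0.26. P(B) = 65/250 = 0.26. P(C) = 120/250 = 0.48.
Using total probability over the partition,
P(L) = P(L|A)·P(A) + P(L|B)·P(B) + P(L|C)·P(C)
      = 0.047·0.26 + 0.071·0.26 + 0.19·0.48
      = 0.01222 + 0.01846 + 0.0912 = 0.12188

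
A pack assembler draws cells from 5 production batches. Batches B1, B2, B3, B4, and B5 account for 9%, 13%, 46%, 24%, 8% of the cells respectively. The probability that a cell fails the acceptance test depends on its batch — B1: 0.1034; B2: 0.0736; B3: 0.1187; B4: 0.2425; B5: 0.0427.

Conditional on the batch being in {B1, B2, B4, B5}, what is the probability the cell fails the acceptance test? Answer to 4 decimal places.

P(F|S) ≈ 0.1491

Let S = {B1, B2, B4, B5}.
P(S) = 0.09 + 0.13 + 0.24 + 0.08 = 0.54.
P(F ∩ S) = 0.1034·0.09 + 0.0736·0.13 + 0.2425·0.24 + 0.0427·0.08 = 0.009306 + 0.009568 + 0.0582 + 0.003416 = 0.08049.
P(F | S) = 0.08049 / 0.54 = 0.149056…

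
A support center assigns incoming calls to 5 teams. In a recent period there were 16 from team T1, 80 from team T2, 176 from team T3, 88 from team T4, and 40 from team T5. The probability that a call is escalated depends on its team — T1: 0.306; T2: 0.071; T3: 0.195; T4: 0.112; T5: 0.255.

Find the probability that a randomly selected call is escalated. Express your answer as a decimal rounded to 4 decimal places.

Total: 16 + 80 + 176 + 88 + 40 = 400.
P(T1) = 16/400 = 0.04. P(T2) = 80/400 = 0.2. P(T3) = 176/400 = 0.44. P(T4) = 88/400 = 0.22. P(T5) = 40/400 = 0.1.
By the law of total probability,
P(E) = P(E|T1)·P(T1) + P(E|T2)·P(T2) + P(E|T3)·P(T3) + P(E|T4)·P(T4) + P(E|T5)·P(T5)
      = 0.306·0.04 + 0.071·0.2 + 0.195·0.44 + 0.112·0.22 + 0.255·0.1
      = 0.01224 + 0.0142 + 0.0858 + 0.02464 + 0.0255 = 0.16238

P(E) ≈ 0.1624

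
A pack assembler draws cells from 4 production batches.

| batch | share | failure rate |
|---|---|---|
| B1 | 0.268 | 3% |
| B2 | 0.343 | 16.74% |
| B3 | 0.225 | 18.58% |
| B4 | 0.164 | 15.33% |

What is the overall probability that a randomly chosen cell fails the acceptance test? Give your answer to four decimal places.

P(F) = P(F|B1)·P(B1) + P(F|B2)·P(B2) + P(F|B3)·P(B3) + P(F|B4)·P(B4)
      = 0.03·0.268 + 0.1674·0.343 + 0.1858·0.225 + 0.1533·0.164
      = 0.00804 + 0.0574182 + 0.041805 + 0.0251412 = 0.1324044

0.1324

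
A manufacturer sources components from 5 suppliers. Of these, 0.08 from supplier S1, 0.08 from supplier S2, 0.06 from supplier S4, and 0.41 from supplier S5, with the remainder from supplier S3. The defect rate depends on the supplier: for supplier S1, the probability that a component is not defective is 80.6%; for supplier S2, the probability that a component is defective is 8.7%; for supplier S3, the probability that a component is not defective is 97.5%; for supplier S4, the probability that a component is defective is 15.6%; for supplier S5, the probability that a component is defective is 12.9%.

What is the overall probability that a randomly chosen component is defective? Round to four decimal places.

P(D) ≈ 0.0940

P(S3) = 1 − (0.08 + 0.08 + 0.06 + 0.41) = 0.37.
P(D|S1) = 1 − 0.806 = 0.194.
P(D|S3) = 1 − 0.975 = 0.025.
P(D) = P(D|S1)·P(S1) + P(D|S2)·P(S2) + P(D|S3)·P(S3) + P(D|S4)·P(S4) + P(D|S5)·P(S5)
      = 0.194·0.08 + 0.087·0.08 + 0.025·0.37 + 0.156·0.06 + 0.129·0.41
      = 0.01552 + 0.00696 + 0.00925 + 0.00936 + 0.05289 = 0.09398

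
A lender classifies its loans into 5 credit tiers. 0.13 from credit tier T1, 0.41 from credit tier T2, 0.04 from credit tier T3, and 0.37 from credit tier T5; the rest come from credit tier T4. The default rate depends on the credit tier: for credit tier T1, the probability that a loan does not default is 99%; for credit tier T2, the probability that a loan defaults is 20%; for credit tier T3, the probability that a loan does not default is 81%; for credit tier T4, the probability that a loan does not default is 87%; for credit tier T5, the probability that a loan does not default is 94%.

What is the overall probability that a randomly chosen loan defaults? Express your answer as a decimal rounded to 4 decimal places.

P(D) ≈ 0.1196

P(T4) = 1 − (0.13 + 0.41 + 0.04 + 0.37) = 0.05.
P(D|T1) = 1 − 0.99 = 0.01.
P(D|T3) = 1 − 0.81 = 0.19.
P(D|T4) = 1 − 0.87 = 0.13.
P(D|T5) = 1 − 0.94 = 0.06.
P(D) = P(D|T1)·P(T1) + P(D|T2)·P(T2) + P(D|T3)·P(T3) + P(D|T4)·P(T4) + P(D|T5)·P(T5)
      = 0.01·0.13 + 0.2·0.41 + 0.19·0.04 + 0.13·0.05 + 0.06·0.37
      = 0.0013 + 0.082 + 0.0076 + 0.0065 + 0.0222 = 0.1196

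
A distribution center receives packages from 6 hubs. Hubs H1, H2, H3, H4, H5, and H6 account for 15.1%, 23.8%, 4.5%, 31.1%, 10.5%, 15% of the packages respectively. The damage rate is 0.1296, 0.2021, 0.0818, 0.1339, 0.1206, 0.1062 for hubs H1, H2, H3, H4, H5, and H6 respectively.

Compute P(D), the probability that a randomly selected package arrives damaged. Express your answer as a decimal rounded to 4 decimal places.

P(D) ≈ 0.1416

By the law of total probability,
P(D) = P(D|H1)·P(H1) + P(D|H2)·P(H2) + P(D|H3)·P(H3) + P(D|H4)·P(H4) + P(D|H5)·P(H5) + P(D|H6)·P(H6)
      = 0.1296·0.151 + 0.2021·0.238 + 0.0818·0.045 + 0.1339·0.311 + 0.1206·0.105 + 0.1062·0.15
      = 0.0195696 + 0.0480998 + 0.003681 + 0.0416429 + 0.012663 + 0.01593 = 0.1415863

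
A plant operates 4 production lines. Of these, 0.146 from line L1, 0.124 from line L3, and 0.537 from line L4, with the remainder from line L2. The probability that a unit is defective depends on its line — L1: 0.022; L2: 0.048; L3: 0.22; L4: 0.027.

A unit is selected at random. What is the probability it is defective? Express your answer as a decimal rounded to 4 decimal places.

P(D) ≈ 0.0543

P(L2) = 1 − (0.146 + 0.124 + 0.537) = 0.193.
P(D) = P(D|L1)·P(L1) + P(D|L2)·P(L2) + P(D|L3)·P(L3) + P(D|L4)·P(L4)
      = 0.022·0.146 + 0.048·0.193 + 0.22·0.124 + 0.027·0.537
      = 0.003212 + 0.009264 + 0.02728 + 0.014499 = 0.054255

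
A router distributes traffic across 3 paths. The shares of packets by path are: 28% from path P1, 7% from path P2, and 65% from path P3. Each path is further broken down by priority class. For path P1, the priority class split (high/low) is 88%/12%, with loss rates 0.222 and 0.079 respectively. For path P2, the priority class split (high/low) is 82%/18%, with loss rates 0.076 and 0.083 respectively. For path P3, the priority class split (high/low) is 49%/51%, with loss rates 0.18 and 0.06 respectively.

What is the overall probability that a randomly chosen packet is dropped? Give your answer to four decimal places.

P(L|P1) = 0.88·0.222 + 0.12·0.079 = 0.19536 + 0.00948 = 0.20484
P(L|P2) = 0.82·0.076 + 0.18·0.083 = 0.06232 + 0.01494 = 0.07726
P(L|P3) = 0.49·0.18 + 0.51·0.06 = 0.0882 + 0.0306 = 0.1188
By total probability over the outer partition,
P(L) = 0.28·0.20484 + 0.07·0.07726 + 0.65·0.1188
      = 0.0573552 + 0.0054082 + 0.07722 = 0.1399834

0.1400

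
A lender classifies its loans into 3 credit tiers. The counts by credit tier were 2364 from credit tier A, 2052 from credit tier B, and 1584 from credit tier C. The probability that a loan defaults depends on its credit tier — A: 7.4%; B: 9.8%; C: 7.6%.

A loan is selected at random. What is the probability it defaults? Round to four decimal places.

Total: 2364 + 2052 + 1584 = 6000.
P(A) = 2364/6000 = 0.394. P(B) = 2052/6000 = 0.342. P(C) = 1584/6000 = 0.264.
By the law of total probability,
P(D) = P(D|A)·P(A) + P(D|B)·P(B) + P(D|C)·P(C)
      = 0.074·0.394 + 0.098·0.342 + 0.076·0.264
      = 0.029156 + 0.033516 + 0.020064 = 0.082736

0.0827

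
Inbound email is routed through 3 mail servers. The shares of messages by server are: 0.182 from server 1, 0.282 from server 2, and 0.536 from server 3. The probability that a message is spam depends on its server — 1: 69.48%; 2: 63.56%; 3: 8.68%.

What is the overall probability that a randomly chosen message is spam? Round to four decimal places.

P(S) = P(S|1)·P(1) + P(S|2)·P(2) + P(S|3)·P(3)
      = 0.6948·0.182 + 0.6356·0.282 + 0.0868·0.536
      = 0.1264536 + 0.1792392 + 0.0465248 = 0.3522176

P(S) ≈ 0.3522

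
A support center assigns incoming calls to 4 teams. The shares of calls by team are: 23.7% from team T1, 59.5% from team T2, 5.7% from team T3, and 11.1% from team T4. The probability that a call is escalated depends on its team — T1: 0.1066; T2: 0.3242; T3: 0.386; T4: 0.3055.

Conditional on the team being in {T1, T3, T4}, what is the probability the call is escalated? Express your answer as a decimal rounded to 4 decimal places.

0.2004

Let S = {T1, T3, T4}.
P(S) = 0.237 + 0.057 + 0.111 = 0.405.
P(E ∩ S) = 0.1066·0.237 + 0.386·0.057 + 0.3055·0.111 = 0.0252642 + 0.022002 + 0.0339105 = 0.0811767.
P(E | S) = 0.0811767 / 0.405 = 0.200436…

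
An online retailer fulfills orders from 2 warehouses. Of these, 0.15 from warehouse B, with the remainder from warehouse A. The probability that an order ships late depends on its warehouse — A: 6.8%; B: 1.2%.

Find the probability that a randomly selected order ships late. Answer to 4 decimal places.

P(L) ≈ 0.0596

P(A) = 1 − (0.15) = 0.85.
P(L) = P(L|A)·P(A) + P(L|B)·P(B)
      = 0.068·0.85 + 0.012·0.15
      = 0.0578 + 0.0018 = 0.0596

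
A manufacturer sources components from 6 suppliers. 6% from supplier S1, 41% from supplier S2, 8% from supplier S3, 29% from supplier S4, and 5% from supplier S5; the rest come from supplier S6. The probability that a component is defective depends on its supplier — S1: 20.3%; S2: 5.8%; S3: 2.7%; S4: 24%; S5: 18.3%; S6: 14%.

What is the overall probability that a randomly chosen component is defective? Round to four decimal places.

P(D) ≈ 0.1323

P(S6) = 1 − (0.06 + 0.41 + 0.08 + 0.29 + 0.05) = 0.11.
Using total probability over the partition,
P(D) = P(D|S1)·P(S1) + P(D|S2)·P(S2) + P(D|S3)·P(S3) + P(D|S4)·P(S4) + P(D|S5)·P(S5) + P(D|S6)·P(S6)
      = 0.203·0.06 + 0.058·0.41 + 0.027·0.08 + 0.24·0.29 + 0.183·0.05 + 0.14·0.11
      = 0.01218 + 0.02378 + 0.00216 + 0.0696 + 0.00915 + 0.0154 = 0.13227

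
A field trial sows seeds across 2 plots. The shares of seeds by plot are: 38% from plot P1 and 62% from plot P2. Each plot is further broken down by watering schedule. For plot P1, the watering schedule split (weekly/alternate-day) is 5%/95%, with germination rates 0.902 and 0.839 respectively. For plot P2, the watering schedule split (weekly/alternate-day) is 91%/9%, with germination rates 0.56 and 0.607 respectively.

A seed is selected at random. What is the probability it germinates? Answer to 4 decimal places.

P(G|P1) = 0.05·0.902 + 0.95·0.839 = 0.0451 + 0.79705 = 0.84215
P(G|P2) = 0.91·0.56 + 0.09·0.607 = 0.5096 + 0.05463 = 0.56423
By total probability over the outer partition,
P(G) = 0.38·0.84215 + 0.62·0.56423
      = 0.320017 + 0.3498226 = 0.6698396

P(G) ≈ 0.6698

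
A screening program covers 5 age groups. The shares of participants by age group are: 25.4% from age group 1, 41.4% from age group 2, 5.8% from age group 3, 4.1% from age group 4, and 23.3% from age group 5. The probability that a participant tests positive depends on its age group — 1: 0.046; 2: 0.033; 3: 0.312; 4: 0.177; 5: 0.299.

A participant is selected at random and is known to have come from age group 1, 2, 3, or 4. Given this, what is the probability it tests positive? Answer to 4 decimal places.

P(T|S) ≈ 0.0661

Let S = {1, 2, 3, 4}.
P(S) = 0.254 + 0.414 + 0.058 + 0.041 = 0.767.
P(T ∩ S) = 0.046·0.254 + 0.033·0.414 + 0.312·0.058 + 0.177·0.041 = 0.011684 + 0.013662 + 0.018096 + 0.007257 = 0.050699.
P(T | S) = 0.050699 / 0.767 = 0.066100…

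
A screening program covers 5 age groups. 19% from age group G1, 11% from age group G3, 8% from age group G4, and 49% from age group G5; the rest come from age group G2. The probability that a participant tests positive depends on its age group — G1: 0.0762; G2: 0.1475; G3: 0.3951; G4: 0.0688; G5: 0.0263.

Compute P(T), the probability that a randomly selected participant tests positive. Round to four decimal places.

0.0955

P(G2) = 1 − (0.19 + 0.11 + 0.08 + 0.49) = 0.13.
Using total probability over the partition,
P(T) = P(T|G1)·P(G1) + P(T|G2)·P(G2) + P(T|G3)·P(G3) + P(T|G4)·P(G4) + P(T|G5)·P(G5)
      = 0.0762·0.19 + 0.1475·0.13 + 0.3951·0.11 + 0.0688·0.08 + 0.0263·0.49
      = 0.014478 + 0.019175 + 0.043461 + 0.005504 + 0.012887 = 0.095505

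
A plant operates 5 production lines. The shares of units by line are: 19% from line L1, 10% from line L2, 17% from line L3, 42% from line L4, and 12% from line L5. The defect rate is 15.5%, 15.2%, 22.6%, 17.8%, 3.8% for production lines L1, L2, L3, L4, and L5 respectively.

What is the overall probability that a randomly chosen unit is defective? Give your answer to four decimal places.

P(D) = P(D|L1)·P(L1) + P(D|L2)·P(L2) + P(D|L3)·P(L3) + P(D|L4)·P(L4) + P(D|L5)·P(L5)
      = 0.155·0.19 + 0.152·0.1 + 0.226·0.17 + 0.178·0.42 + 0.038·0.12
      = 0.02945 + 0.0152 + 0.03842 + 0.07476 + 0.00456 = 0.16239

0.1624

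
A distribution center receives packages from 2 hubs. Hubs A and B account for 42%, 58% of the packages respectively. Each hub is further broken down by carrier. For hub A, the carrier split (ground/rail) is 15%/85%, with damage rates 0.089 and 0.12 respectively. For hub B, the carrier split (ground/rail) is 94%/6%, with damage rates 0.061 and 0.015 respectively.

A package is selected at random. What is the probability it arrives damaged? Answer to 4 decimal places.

P(D|A) = 0.15·0.089 + 0.85·0.12 = 0.01335 + 0.102 = 0.11535
P(D|B) = 0.94·0.061 + 0.06·0.015 = 0.05734 + 0.0009 = 0.05824
Then overall,
P(D) = 0.42·0.11535 + 0.58·0.05824
      = 0.048447 + 0.0337792 = 0.0822262

P(D) ≈ 0.0822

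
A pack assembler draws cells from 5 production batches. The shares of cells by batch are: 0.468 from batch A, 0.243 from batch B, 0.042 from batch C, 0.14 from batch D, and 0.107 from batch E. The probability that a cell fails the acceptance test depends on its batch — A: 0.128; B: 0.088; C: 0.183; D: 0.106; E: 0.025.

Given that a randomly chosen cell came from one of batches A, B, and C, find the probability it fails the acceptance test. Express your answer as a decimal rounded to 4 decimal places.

Let S = {A, B, C}.
P(S) = 0.468 + 0.243 + 0.042 = 0.753.
P(F ∩ S) = 0.128·0.468 + 0.088·0.243 + 0.183·0.042 = 0.059904 + 0.021384 + 0.007686 = 0.088974.
P(F | S) = 0.088974 / 0.753 = 0.118159…

0.1182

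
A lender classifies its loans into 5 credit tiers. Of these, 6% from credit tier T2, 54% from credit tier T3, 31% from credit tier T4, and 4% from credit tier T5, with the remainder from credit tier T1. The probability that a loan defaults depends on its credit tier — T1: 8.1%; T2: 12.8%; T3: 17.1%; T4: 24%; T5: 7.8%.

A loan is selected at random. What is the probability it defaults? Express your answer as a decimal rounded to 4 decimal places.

0.1816

P(T1) = 1 − (0.06 + 0.54 + 0.31 + 0.04) = 0.05.
By the law of total probability,
P(D) = P(D|T1)·P(T1) + P(D|T2)·P(T2) + P(D|T3)·P(T3) + P(D|T4)·P(T4) + P(D|T5)·P(T5)
      = 0.081·0.05 + 0.128·0.06 + 0.171·0.54 + 0.24·0.31 + 0.078·0.04
      = 0.00405 + 0.00768 + 0.09234 + 0.0744 + 0.00312 = 0.18159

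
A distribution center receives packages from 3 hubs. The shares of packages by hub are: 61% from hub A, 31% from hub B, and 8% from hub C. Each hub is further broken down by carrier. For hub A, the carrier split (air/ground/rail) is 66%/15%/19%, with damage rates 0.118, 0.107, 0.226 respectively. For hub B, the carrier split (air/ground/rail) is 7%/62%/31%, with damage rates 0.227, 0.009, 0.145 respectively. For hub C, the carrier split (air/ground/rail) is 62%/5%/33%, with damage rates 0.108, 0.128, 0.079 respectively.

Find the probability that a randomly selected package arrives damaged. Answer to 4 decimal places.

P(D|A) = 0.66·0.118 + 0.15·0.107 + 0.19·0.226 = 0.07788 + 0.01605 + 0.04294 = 0.13687
P(D|B) = 0.07·0.227 + 0.62·0.009 + 0.31·0.145 = 0.01589 + 0.00558 + 0.04495 = 0.06642
P(D|C) = 0.62·0.108 + 0.05·0.128 + 0.33·0.079 = 0.06696 + 0.0064 + 0.02607 = 0.09943
By total probability over the outer partition,
P(D) = 0.61·0.13687 + 0.31·0.06642 + 0.08·0.09943
      = 0.0834907 + 0.0205902 + 0.0079544 = 0.1120353

0.1120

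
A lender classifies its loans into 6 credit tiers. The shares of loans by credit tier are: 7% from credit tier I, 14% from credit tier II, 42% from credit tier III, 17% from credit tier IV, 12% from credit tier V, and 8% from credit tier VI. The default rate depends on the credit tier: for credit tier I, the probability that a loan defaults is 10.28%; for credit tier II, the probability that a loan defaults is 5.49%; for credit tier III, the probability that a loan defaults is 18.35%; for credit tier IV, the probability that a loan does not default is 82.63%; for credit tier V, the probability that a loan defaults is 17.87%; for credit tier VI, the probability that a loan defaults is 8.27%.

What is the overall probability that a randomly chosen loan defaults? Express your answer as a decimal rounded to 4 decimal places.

0.1495

P(D|IV) = 1 − 0.8263 = 0.1737.
P(D) = P(D|I)·P(I) + P(D|II)·P(II) + P(D|III)·P(III) + P(D|IV)·P(IV) + P(D|V)·P(V) + P(D|VI)·P(VI)
      = 0.1028·0.07 + 0.0549·0.14 + 0.1835·0.42 + 0.1737·0.17 + 0.1787·0.12 + 0.0827·0.08
      = 0.007196 + 0.007686 + 0.07707 + 0.029529 + 0.021444 + 0.006616 = 0.149541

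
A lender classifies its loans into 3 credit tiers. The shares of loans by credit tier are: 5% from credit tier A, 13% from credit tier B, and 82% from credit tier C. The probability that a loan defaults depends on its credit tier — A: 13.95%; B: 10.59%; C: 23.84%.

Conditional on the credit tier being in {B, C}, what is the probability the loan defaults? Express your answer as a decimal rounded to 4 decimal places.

0.2203

Let S = {B, C}.
P(S) = 0.13 + 0.82 = 0.95.
P(D ∩ S) = 0.1059·0.13 + 0.2384·0.82 = 0.013767 + 0.195488 = 0.209255.
P(D | S) = 0.209255 / 0.95 = 0.220268…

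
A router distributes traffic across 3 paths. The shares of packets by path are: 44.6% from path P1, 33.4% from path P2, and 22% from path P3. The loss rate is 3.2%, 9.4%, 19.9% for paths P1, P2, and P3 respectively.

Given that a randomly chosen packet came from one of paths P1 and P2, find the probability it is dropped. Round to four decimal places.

0.0585

Let S = {P1, P2}.
P(S) = 0.446 + 0.334 = 0.78.
P(L ∩ S) = 0.032·0.446 + 0.094·0.334 = 0.014272 + 0.031396 = 0.045668.
P(L | S) = 0.045668 / 0.78 = 0.058549…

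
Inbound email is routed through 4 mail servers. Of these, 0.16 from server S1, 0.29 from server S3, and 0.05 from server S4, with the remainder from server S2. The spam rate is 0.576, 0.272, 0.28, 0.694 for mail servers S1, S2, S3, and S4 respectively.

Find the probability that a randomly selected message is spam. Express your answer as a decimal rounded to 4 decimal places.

P(S) ≈ 0.3441

P(S2) = 1 − (0.16 + 0.29 + 0.05) = 0.5.
P(S) = P(S|S1)·P(S1) + P(S|S2)·P(S2) + P(S|S3)·P(S3) + P(S|S4)·P(S4)
      = 0.576·0.16 + 0.272·0.5 + 0.28·0.29 + 0.694·0.05
      = 0.09216 + 0.136 + 0.0812 + 0.0347 = 0.34406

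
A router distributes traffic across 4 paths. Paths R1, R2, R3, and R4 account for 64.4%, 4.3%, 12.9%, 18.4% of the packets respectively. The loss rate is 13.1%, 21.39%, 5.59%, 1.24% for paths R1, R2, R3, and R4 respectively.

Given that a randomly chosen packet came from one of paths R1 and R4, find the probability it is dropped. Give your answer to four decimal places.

P(L|S) ≈ 0.1046

Let S = {R1, R4}.
P(S) = 0.644 + 0.184 = 0.828.
P(L ∩ S) = 0.131·0.644 + 0.0124·0.184 = 0.084364 + 0.0022816 = 0.0866456.
P(L | S) = 0.0866456 / 0.828 = 0.104644…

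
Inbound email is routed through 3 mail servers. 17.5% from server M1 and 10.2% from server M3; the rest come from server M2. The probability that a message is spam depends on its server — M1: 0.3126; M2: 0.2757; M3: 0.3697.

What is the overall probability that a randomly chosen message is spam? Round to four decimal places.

P(S) ≈ 0.2917

P(M2) = 1 − (0.175 + 0.102) = 0.723.
P(S) = P(S|M1)·P(M1) + P(S|M2)·P(M2) + P(S|M3)·P(M3)
      = 0.3126·0.175 + 0.2757·0.723 + 0.3697·0.102
      = 0.054705 + 0.1993311 + 0.0377094 = 0.2917455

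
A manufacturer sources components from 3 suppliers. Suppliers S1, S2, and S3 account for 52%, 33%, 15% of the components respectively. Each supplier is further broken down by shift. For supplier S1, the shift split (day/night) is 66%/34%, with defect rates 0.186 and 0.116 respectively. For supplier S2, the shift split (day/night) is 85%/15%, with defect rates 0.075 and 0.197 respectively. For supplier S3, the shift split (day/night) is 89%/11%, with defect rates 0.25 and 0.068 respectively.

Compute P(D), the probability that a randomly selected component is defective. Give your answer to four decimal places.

P(D|S1) = 0.66·0.186 + 0.34·0.116 = 0.12276 + 0.03944 = 0.1622
P(D|S2) = 0.85·0.075 + 0.15·0.197 = 0.06375 + 0.02955 = 0.0933
P(D|S3) = 0.89·0.25 + 0.11·0.068 = 0.2225 + 0.00748 = 0.22998
By total probability over the outer partition,
P(D) = 0.52·0.1622 + 0.33·0.0933 + 0.15·0.22998
      = 0.084344 + 0.030789 + 0.034497 = 0.14963

P(D) ≈ 0.1496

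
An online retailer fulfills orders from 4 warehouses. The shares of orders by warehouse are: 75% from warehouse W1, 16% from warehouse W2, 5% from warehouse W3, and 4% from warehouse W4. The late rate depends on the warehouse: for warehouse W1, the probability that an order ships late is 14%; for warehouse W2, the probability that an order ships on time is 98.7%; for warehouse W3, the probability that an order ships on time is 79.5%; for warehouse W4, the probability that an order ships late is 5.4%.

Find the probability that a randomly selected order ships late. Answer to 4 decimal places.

P(L|W2) = 1 − 0.987 = 0.013.
P(L|W3) = 1 − 0.795 = 0.205.
P(L) = P(L|W1)·P(W1) + P(L|W2)·P(W2) + P(L|W3)·P(W3) + P(L|W4)·P(W4)
      = 0.14·0.75 + 0.013·0.16 + 0.205·0.05 + 0.054·0.04
      = 0.105 + 0.00208 + 0.01025 + 0.00216 = 0.11949

0.1195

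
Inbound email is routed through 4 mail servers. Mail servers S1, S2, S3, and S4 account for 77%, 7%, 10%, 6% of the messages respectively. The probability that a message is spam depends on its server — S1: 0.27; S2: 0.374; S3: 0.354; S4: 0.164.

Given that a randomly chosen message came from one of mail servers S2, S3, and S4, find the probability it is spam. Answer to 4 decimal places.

0.3105

Let J = {S2, S3, S4}.
P(J) = 0.07 + 0.1 + 0.06 = 0.23.
P(S ∩ J) = 0.374·0.07 + 0.354·0.1 + 0.164·0.06 = 0.02618 + 0.0354 + 0.00984 = 0.07142.
P(S | J) = 0.07142 / 0.23 = 0.310522…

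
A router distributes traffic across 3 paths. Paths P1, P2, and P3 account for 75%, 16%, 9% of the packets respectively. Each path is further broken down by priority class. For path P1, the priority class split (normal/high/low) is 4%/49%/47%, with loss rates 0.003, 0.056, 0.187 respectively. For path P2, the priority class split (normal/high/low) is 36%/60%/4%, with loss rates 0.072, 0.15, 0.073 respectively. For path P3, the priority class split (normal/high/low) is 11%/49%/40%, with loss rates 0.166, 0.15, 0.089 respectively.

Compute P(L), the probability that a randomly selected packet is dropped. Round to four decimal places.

0.1171

P(L|P1) = 0.04·0.003 + 0.49·0.056 + 0.47·0.187 = 0.00012 + 0.02744 + 0.08789 = 0.11545
P(L|P2) = 0.36·0.072 + 0.6·0.15 + 0.04·0.073 = 0.02592 + 0.09 + 0.00292 = 0.11884
P(L|P3) = 0.11·0.166 + 0.49·0.15 + 0.4·0.089 = 0.01826 + 0.0735 + 0.0356 = 0.12736
By total probability over the outer partition,
P(L) = 0.75·0.11545 + 0.16·0.11884 + 0.09·0.12736
      = 0.0865875 + 0.0190144 + 0.0114624 = 0.1170643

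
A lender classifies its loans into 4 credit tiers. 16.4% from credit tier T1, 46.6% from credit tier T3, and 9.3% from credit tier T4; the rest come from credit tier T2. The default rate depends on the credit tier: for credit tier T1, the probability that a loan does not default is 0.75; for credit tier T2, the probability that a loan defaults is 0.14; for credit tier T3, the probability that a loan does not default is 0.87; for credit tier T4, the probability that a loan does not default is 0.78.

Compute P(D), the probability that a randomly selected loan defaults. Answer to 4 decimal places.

0.1608

P(T2) = 1 − (0.164 + 0.466 + 0.093) = 0.277.
P(D|T1) = 1 − 0.75 = 0.25.
P(D|T3) = 1 − 0.87 = 0.13.
P(D|T4) = 1 − 0.78 = 0.22.
P(D) = P(D|T1)·P(T1) + P(D|T2)·P(T2) + P(D|T3)·P(T3) + P(D|T4)·P(T4)
      = 0.25·0.164 + 0.14·0.277 + 0.13·0.466 + 0.22·0.093
      = 0.041 + 0.03878 + 0.06058 + 0.02046 = 0.16082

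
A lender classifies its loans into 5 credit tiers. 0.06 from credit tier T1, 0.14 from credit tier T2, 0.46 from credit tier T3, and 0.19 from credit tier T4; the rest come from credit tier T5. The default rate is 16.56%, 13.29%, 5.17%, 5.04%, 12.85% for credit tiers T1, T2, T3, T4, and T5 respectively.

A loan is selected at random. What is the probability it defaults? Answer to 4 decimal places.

P(D) ≈ 0.0812

P(T5) = 1 − (0.06 + 0.14 + 0.46 + 0.19) = 0.15.
P(D) = P(D|T1)·P(T1) + P(D|T2)·P(T2) + P(D|T3)·P(T3) + P(D|T4)·P(T4) + P(D|T5)·P(T5)
      = 0.1656·0.06 + 0.1329·0.14 + 0.0517·0.46 + 0.0504·0.19 + 0.1285·0.15
      = 0.009936 + 0.018606 + 0.023782 + 0.009576 + 0.019275 = 0.081175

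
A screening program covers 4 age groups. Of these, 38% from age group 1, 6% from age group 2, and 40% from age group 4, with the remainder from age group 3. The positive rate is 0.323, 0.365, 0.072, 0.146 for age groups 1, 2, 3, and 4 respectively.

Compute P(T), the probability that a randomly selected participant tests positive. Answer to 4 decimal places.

0.2146

P(3) = 1 − (0.38 + 0.06 + 0.4) = 0.16.
By the law of total probability,
P(T) = P(T|1)·P(1) + P(T|2)·P(2) + P(T|3)·P(3) + P(T|4)·P(4)
      = 0.323·0.38 + 0.365·0.06 + 0.072·0.16 + 0.146·0.4
      = 0.12274 + 0.0219 + 0.01152 + 0.0584 = 0.21456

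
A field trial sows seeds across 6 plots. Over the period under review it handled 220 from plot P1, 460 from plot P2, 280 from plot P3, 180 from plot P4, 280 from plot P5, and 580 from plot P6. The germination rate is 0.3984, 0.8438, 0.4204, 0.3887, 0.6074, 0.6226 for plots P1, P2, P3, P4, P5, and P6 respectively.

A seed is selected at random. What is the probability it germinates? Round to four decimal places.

Total: 220 + 460 + 280 + 180 + 280 + 580 = 2000.
P(P1) = 220/2000 = 0.11. P(P2) = 460/2000 = 0.23. P(P3) = 280/2000 = 0.14. P(P4) = 180/2000 = 0.09. P(P5) = 280/2000 = 0.14. P(P6) = 580/2000 = 0.29.
Using total probability over the partition,
P(G) = P(G|P1)·P(P1) + P(G|P2)·P(P2) + P(G|P3)·P(P3) + P(G|P4)·P(P4) + P(G|P5)·P(P5) + P(G|P6)·P(P6)
      = 0.3984·0.11 + 0.8438·0.23 + 0.4204·0.14 + 0.3887·0.09 + 0.6074·0.14 + 0.6226·0.29
      = 0.043824 + 0.194074 + 0.058856 + 0.034983 + 0.085036 + 0.180554 = 0.597327

P(G) ≈ 0.5973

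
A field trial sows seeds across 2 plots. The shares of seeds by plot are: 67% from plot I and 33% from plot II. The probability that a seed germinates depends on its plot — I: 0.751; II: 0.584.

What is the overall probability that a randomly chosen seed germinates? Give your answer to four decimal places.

0.6959

P(G) = P(G|I)·P(I) + P(G|II)·P(II)
      = 0.751·0.67 + 0.584·0.33
      = 0.50317 + 0.19272 = 0.69589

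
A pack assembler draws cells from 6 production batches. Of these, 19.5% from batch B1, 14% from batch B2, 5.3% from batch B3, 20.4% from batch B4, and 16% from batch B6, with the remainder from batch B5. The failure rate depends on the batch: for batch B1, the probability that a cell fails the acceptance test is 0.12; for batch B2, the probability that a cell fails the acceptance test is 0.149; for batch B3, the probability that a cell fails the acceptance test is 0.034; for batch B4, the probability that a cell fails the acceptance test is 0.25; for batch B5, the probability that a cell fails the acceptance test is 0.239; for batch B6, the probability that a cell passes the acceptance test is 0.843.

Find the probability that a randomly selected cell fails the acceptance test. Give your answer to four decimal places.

P(B5) = 1 − (0.195 + 0.14 + 0.053 + 0.204 + 0.16) = 0.248.
P(F|B6) = 1 − 0.843 = 0.157.
P(F) = P(F|B1)·P(B1) + P(F|B2)·P(B2) + P(F|B3)·P(B3) + P(F|B4)·P(B4) + P(F|B5)·P(B5) + P(F|B6)·P(B6)
      = 0.12·0.195 + 0.149·0.14 + 0.034·0.053 + 0.25·0.204 + 0.239·0.248 + 0.157·0.16
      = 0.0234 + 0.02086 + 0.001802 + 0.051 + 0.059272 + 0.02512 = 0.181454

0.1815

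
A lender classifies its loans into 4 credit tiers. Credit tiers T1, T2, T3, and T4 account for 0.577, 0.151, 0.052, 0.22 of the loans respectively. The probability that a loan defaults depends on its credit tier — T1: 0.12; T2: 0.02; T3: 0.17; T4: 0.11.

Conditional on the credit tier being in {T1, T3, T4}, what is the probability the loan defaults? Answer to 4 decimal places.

Let S = {T1, T3, T4}.
P(S) = 0.577 + 0.052 + 0.22 = 0.849.
P(D ∩ S) = 0.12·0.577 + 0.17·0.052 + 0.11·0.22 = 0.06924 + 0.00884 + 0.0242 = 0.10228.
P(D | S) = 0.10228 / 0.849 = 0.120471…

P(D|S) ≈ 0.1205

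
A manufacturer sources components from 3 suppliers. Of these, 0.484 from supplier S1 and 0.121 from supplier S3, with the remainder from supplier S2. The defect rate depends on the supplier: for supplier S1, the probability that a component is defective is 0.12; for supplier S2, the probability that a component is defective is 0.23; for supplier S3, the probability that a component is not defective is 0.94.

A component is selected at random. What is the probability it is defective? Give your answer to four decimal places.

P(S2) = 1 − (0.484 + 0.121) = 0.395.
P(D|S3) = 1 − 0.94 = 0.06.
P(D) = P(D|S1)·P(S1) + P(D|S2)·P(S2) + P(D|S3)·P(S3)
      = 0.12·0.484 + 0.23·0.395 + 0.06·0.121
      = 0.05808 + 0.09085 + 0.00726 = 0.15619

P(D) ≈ 0.1562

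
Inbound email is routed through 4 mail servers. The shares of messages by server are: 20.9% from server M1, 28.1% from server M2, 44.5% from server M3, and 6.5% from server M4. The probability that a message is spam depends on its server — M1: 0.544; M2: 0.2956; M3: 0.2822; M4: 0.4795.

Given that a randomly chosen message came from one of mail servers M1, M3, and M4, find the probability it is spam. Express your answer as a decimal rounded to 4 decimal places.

Let J = {M1, M3, M4}.
P(J) = 0.209 + 0.445 + 0.065 = 0.719.
P(S ∩ J) = 0.544·0.209 + 0.2822·0.445 + 0.4795·0.065 = 0.113696 + 0.125579 + 0.0311675 = 0.2704425.
P(S | J) = 0.2704425 / 0.719 = 0.376137…

0.3761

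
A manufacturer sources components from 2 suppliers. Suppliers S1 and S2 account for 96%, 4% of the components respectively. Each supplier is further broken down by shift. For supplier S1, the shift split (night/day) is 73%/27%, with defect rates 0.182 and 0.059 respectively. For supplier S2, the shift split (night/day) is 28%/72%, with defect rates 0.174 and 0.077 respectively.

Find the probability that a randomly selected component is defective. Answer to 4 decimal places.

0.1470

P(D|S1) = 0.73·0.182 + 0.27·0.059 = 0.13286 + 0.01593 = 0.14879
P(D|S2) = 0.28·0.174 + 0.72·0.077 = 0.04872 + 0.05544 = 0.10416
By total probability over the outer partition,
P(D) = 0.96·0.14879 + 0.04·0.10416
      = 0.1428384 + 0.0041664 = 0.1470048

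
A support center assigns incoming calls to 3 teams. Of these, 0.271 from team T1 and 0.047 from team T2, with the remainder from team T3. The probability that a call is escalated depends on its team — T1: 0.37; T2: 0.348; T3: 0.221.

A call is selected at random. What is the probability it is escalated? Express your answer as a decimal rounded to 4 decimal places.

P(T3) = 1 − (0.271 + 0.047) = 0.682.
P(E) = P(E|T1)·P(T1) + P(E|T2)·P(T2) + P(E|T3)·P(T3)
      = 0.37·0.271 + 0.348·0.047 + 0.221·0.682
      = 0.10027 + 0.016356 + 0.150722 = 0.267348

P(E) ≈ 0.2673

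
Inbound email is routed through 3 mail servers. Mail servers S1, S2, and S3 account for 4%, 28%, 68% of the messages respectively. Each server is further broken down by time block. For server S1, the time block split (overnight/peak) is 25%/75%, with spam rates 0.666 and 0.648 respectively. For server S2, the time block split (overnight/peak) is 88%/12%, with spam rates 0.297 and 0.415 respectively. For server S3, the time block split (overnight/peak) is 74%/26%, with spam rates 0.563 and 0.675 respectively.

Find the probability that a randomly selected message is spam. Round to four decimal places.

0.5159

P(S|S1) = 0.25·0.666 + 0.75·0.648 = 0.1665 + 0.486 = 0.6525
P(S|S2) = 0.88·0.297 + 0.12·0.415 = 0.26136 + 0.0498 = 0.31116
P(S|S3) = 0.74·0.563 + 0.26·0.675 = 0.41662 + 0.1755 = 0.59212
By total probability over the outer partition,
P(S) = 0.04·0.6525 + 0.28·0.31116 + 0.68·0.59212
      = 0.0261 + 0.0871248 + 0.4026416 = 0.5158664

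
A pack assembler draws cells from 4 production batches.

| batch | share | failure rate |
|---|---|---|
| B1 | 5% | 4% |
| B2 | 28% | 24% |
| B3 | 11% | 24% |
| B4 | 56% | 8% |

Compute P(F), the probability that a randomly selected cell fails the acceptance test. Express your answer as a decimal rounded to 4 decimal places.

Summing over the partition,
P(F) = P(F|B1)·P(B1) + P(F|B2)·P(B2) + P(F|B3)·P(B3) + P(F|B4)·P(B4)
      = 0.04·0.05 + 0.24·0.28 + 0.24·0.11 + 0.08·0.56
      = 0.002 + 0.0672 + 0.0264 + 0.0448 = 0.1404

0.1404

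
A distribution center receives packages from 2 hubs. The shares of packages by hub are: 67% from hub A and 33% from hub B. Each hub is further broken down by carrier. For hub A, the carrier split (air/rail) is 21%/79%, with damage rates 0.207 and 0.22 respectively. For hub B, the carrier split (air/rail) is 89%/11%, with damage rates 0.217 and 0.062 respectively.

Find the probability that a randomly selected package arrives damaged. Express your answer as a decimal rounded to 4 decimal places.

P(D) ≈ 0.2116

P(D|A) = 0.21·0.207 + 0.79·0.22 = 0.04347 + 0.1738 = 0.21727
P(D|B) = 0.89·0.217 + 0.11·0.062 = 0.19313 + 0.00682 = 0.19995
Then overall,
P(D) = 0.67·0.21727 + 0.33·0.19995
      = 0.1455709 + 0.0659835 = 0.2115544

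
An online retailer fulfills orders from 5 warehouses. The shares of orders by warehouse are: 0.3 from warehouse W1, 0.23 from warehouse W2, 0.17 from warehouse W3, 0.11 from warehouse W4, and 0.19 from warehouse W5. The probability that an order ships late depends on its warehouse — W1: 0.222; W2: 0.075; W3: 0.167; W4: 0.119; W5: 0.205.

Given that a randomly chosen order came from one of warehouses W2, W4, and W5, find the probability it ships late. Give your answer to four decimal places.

Let S = {W2, W4, W5}.
P(S) = 0.23 + 0.11 + 0.19 = 0.53.
P(L ∩ S) = 0.075·0.23 + 0.119·0.11 + 0.205·0.19 = 0.01725 + 0.01309 + 0.03895 = 0.06929.
P(L | S) = 0.06929 / 0.53 = 0.130736…

P(L|S) ≈ 0.1307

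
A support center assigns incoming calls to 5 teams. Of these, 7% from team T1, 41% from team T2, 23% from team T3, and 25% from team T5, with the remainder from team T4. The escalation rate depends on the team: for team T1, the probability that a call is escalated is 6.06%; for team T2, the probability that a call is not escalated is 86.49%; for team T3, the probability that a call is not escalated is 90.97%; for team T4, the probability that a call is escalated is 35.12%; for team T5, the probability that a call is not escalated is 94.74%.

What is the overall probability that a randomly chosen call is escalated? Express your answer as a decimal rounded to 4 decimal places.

0.1076

P(T4) = 1 − (0.07 + 0.41 + 0.23 + 0.25) = 0.04.
P(E|T2) = 1 − 0.8649 = 0.1351.
P(E|T3) = 1 − 0.9097 = 0.0903.
P(E|T5) = 1 − 0.9474 = 0.0526.
By the law of total probability,
P(E) = P(E|T1)·P(T1) + P(E|T2)·P(T2) + P(E|T3)·P(T3) + P(E|T4)·P(T4) + P(E|T5)·P(T5)
      = 0.0606·0.07 + 0.1351·0.41 + 0.0903·0.23 + 0.3512·0.04 + 0.0526·0.25
      = 0.004242 + 0.055391 + 0.020769 + 0.014048 + 0.01315 = 0.1076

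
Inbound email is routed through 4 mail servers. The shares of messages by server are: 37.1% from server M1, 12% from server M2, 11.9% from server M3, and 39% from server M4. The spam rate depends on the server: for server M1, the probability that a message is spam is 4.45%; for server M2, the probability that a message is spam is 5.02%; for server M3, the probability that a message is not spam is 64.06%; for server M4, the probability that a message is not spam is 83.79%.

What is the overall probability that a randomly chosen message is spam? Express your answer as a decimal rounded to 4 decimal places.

0.1285

P(S|M3) = 1 − 0.6406 = 0.3594.
P(S|M4) = 1 − 0.8379 = 0.1621.
P(S) = P(S|M1)·P(M1) + P(S|M2)·P(M2) + P(S|M3)·P(M3) + P(S|M4)·P(M4)
      = 0.0445·0.371 + 0.0502·0.12 + 0.3594·0.119 + 0.1621·0.39
      = 0.0165095 + 0.006024 + 0.0427686 + 0.063219 = 0.1285211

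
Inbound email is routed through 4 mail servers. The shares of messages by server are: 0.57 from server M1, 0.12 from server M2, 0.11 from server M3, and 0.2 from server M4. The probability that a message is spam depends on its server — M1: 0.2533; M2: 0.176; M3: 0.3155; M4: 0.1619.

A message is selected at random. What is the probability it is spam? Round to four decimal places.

P(S) ≈ 0.2326

Using total probability over the partition,
P(S) = P(S|M1)·P(M1) + P(S|M2)·P(M2) + P(S|M3)·P(M3) + P(S|M4)·P(M4)
      = 0.2533·0.57 + 0.176·0.12 + 0.3155·0.11 + 0.1619·0.2
      = 0.144381 + 0.02112 + 0.034705 + 0.03238 = 0.232586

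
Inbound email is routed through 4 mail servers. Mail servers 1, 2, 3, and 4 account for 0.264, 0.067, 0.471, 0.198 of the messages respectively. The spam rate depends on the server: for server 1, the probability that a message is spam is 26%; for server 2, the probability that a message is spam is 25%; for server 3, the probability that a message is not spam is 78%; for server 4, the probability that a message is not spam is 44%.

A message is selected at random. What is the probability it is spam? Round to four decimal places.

P(S|3) = 1 − 0.78 = 0.22.
P(S|4) = 1 − 0.44 = 0.56.
By the law of total probability,
P(S) = P(S|1)·P(1) + P(S|2)·P(2) + P(S|3)·P(3) + P(S|4)·P(4)
      = 0.26·0.264 + 0.25·0.067 + 0.22·0.471 + 0.56·0.198
      = 0.06864 + 0.01675 + 0.10362 + 0.11088 = 0.29989

0.2999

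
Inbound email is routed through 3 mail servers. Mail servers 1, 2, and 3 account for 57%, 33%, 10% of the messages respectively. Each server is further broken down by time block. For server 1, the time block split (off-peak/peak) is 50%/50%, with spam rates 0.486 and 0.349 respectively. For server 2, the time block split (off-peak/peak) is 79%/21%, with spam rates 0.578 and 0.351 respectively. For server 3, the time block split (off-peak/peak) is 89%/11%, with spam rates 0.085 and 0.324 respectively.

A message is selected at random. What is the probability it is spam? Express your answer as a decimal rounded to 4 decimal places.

0.4241

P(S|1) = 0.5·0.486 + 0.5·0.349 = 0.243 + 0.1745 = 0.4175
P(S|2) = 0.79·0.578 + 0.21·0.351 = 0.45662 + 0.07371 = 0.53033
P(S|3) = 0.89·0.085 + 0.11·0.324 = 0.07565 + 0.03564 = 0.11129
Then overall,
P(S) = 0.57·0.4175 + 0.33·0.53033 + 0.1·0.11129
      = 0.237975 + 0.1750089 + 0.011129 = 0.4241129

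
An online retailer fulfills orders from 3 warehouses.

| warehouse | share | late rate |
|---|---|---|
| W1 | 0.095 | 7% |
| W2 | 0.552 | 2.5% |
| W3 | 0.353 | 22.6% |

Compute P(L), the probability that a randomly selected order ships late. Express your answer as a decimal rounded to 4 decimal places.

0.1002

Using total probability over the partition,
P(L) = P(L|W1)·P(W1) + P(L|W2)·P(W2) + P(L|W3)·P(W3)
      = 0.07·0.095 + 0.025·0.552 + 0.226·0.353
      = 0.00665 + 0.0138 + 0.079778 = 0.100228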